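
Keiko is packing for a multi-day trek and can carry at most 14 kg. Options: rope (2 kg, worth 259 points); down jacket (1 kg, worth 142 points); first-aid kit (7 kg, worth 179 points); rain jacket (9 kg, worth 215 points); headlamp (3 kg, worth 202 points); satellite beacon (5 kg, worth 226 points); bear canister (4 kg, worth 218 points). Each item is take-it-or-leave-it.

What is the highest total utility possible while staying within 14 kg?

A density-first pass picks rope + down jacket + headlamp + bear canister — 821 at 10 kg.
The 1 kg tied up in down jacket is better spent on satellite beacon — total rises to 905 (14 kg).

905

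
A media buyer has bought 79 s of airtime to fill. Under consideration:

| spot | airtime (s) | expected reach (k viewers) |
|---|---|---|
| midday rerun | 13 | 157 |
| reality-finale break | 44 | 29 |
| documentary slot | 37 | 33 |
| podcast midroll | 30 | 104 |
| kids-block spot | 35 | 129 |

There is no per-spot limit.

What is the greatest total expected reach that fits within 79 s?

Taking 6×midday rerun: 78 s used, 942 in expected reach.
The spare 1 s is too small for any remaining spot, and no exchange beats 942.

942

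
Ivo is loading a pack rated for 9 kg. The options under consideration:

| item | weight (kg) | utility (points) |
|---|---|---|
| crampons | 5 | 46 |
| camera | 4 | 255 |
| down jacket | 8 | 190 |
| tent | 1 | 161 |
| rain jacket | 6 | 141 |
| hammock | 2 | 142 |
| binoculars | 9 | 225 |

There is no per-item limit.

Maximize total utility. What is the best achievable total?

Best packing: 9×tent — 9 kg, 1449 total.
Every other selection either busts 9 kg or fails to beat 1449.

1449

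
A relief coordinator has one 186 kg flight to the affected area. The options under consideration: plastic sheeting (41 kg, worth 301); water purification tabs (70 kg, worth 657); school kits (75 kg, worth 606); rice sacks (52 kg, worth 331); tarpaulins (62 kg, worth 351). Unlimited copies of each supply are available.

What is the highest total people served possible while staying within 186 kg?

1615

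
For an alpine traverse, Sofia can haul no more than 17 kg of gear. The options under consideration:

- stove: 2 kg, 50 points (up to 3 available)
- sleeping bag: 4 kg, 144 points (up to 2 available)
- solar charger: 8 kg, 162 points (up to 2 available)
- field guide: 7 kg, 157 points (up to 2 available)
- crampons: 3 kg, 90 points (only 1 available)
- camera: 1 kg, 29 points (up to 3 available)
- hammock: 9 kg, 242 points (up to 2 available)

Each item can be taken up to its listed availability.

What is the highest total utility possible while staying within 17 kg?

536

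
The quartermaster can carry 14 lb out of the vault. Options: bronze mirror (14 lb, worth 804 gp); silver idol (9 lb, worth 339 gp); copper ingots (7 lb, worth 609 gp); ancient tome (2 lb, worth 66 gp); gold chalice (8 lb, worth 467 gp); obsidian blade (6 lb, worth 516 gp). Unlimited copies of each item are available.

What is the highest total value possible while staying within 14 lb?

1218

The ratio ordering already packs tightly: 2×copper ingots, 14 lb, 1218.
Every other selection either busts 14 lb or fails to beat 1218.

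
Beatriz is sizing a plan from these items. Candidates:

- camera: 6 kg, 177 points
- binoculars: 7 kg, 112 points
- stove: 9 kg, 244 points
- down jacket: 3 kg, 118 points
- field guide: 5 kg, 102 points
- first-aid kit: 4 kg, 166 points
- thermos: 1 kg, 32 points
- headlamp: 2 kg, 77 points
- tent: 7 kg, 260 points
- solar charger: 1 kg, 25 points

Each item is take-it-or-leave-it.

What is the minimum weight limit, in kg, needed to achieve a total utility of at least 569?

15

Need the lightest bundle worth ≥ 569.
down jacket + first-aid kit + thermos + tent: 576 utility at 15 kg.
Any bundle with less than 15 kg falls short of 569.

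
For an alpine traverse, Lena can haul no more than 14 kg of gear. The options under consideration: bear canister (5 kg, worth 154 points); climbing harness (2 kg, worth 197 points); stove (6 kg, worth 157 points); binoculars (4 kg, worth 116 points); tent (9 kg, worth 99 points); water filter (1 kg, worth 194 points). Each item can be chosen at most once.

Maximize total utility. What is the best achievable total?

Density check — water filter 194.00, climbing harness 98.50, bear canister 30.80, binoculars 29.00 are the best per kg.
Taking the top-ratio items first gives bear canister + climbing harness + binoculars + water filter for 661 (12 kg).
Dropping binoculars frees 4 kg; slotting in stove (6 kg) lifts the total to 702 at 14 kg.
Runner-up climbing harness + stove + binoculars + water filter tops out at 664.

702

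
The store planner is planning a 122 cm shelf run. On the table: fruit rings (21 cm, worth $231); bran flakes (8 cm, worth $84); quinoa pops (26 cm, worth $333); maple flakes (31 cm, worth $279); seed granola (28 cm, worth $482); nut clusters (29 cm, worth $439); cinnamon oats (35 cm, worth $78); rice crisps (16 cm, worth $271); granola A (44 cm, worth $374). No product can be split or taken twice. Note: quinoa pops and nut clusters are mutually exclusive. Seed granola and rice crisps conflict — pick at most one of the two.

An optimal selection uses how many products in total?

Best achievable weekly sales is 1526.
fruit rings + seed granola + nut clusters + granola A hits 1526 at 122 cm.
Any selection reaching 1526 contains exactly 4 products.

4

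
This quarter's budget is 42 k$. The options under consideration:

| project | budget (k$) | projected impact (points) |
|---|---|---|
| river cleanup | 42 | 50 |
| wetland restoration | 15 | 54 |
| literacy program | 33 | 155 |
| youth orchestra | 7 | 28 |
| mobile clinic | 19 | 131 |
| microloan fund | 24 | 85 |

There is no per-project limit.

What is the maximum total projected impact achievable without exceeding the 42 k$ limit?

Density check — mobile clinic 6.89, literacy program 4.70, youth orchestra 4.00, wetland restoration 3.60 are the best per k$.
Taking 2×mobile clinic: 38 k$ used, 262 in projected impact.

262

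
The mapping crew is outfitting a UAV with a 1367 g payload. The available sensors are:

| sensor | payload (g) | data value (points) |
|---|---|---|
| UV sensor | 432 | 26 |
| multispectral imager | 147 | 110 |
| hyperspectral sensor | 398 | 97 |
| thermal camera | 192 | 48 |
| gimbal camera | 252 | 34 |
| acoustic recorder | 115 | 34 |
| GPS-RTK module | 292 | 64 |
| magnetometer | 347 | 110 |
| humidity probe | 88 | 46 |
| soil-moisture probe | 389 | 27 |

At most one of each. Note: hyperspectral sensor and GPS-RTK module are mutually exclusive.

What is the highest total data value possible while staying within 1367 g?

Multispectral imager + hyperspectral sensor + thermal camera + acoustic recorder + magnetometer + humidity probe uses 1287 of the 1367 g and totals 445.
The closest alternative, multispectral imager + hyperspectral sensor + gimbal camera + acoustic recorder + magnetometer + humidity probe, reaches only 431.

445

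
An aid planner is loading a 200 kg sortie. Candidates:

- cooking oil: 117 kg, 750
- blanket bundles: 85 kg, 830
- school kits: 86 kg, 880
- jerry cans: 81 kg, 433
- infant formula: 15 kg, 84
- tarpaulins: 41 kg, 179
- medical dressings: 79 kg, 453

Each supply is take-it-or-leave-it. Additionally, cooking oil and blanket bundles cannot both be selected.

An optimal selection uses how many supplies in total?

3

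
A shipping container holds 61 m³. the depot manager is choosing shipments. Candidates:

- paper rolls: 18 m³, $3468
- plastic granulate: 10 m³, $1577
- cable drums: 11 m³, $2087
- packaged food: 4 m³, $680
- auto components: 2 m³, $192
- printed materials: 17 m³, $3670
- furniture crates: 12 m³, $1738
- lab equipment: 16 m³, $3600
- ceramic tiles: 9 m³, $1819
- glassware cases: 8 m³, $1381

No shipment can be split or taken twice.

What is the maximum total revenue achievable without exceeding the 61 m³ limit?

Taking paper rolls + printed materials + lab equipment + ceramic tiles: 60 m³ used, 12557 in revenue.
An exhaustive check of the 1024 subsets confirms 12557.

12557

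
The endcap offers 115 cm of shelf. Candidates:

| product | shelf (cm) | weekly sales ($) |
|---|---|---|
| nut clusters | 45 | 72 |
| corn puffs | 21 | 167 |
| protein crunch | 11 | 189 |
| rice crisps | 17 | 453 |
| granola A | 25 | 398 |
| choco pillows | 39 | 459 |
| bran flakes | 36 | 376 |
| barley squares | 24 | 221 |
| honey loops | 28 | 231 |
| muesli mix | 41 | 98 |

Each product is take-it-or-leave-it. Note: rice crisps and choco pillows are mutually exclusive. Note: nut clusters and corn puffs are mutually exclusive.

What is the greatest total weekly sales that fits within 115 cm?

1637

Protein crunch + rice crisps + granola A + bran flakes + barley squares uses 113 of the 115 cm and totals 1637.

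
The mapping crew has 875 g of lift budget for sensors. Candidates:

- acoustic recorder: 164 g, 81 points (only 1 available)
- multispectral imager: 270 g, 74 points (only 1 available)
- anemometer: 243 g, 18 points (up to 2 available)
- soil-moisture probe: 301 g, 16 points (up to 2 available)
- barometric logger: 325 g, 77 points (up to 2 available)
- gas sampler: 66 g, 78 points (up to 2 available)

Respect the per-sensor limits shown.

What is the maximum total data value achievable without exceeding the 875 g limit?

332

Filling by ratio: acoustic recorder + multispectral imager + anemometer + 2×gas sampler for 329, with 66 g left unused.
Replace multispectral imager with barometric logger: the trade gains 3 net, giving 332 at 864 g.
Nothing else within 875 g beats 332.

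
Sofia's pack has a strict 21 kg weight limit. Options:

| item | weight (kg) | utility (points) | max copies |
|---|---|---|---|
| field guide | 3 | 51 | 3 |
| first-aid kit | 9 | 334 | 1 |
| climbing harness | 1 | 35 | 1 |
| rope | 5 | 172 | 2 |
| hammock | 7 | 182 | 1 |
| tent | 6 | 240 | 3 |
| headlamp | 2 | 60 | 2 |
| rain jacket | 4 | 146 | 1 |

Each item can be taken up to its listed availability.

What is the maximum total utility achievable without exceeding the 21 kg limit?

815

Climbing harness + 3×tent + headlamp uses 21 of the 21 kg and totals 815.
Every other selection either busts 21 kg or exceeds an availability limit or fails to beat 815.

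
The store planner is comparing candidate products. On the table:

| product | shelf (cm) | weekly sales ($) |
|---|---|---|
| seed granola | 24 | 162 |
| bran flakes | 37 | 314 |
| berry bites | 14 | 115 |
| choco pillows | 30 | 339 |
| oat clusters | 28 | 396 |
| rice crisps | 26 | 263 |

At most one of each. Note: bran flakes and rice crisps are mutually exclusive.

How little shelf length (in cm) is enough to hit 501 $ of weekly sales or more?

42

Need the lightest bundle worth ≥ 501.
berry bites + oat clusters reaches 511 using 42 cm.
Below 42 cm the best achievable stays under 501.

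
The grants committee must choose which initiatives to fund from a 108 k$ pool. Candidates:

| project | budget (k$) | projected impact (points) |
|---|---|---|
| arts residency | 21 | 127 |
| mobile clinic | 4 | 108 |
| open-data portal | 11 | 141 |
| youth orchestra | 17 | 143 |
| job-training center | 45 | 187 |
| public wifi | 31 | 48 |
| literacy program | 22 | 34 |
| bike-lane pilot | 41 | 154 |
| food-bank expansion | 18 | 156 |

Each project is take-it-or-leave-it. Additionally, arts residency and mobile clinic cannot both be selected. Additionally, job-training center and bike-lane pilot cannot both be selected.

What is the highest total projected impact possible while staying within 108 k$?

Best packing: mobile clinic + open-data portal + youth orchestra + job-training center + food-bank expansion — 95 k$, 735 total.

735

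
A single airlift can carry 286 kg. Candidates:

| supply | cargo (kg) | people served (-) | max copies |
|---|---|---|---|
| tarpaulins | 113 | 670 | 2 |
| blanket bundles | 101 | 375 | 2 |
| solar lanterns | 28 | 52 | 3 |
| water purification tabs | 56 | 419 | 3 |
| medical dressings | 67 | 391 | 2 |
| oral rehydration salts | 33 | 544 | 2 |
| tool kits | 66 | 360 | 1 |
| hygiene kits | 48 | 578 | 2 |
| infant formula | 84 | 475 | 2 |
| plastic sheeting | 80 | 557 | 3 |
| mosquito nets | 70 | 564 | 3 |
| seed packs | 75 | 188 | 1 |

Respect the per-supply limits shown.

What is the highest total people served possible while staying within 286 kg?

3082

Taking the top-ratio supplies first gives solar lanterns + 2×oral rehydration salts + 2×hygiene kits + mosquito nets for 2860 (260 kg).
Replace solar lanterns and mosquito nets with 2×water purification tabs: the trade gains 222 net, giving 3082 at 274 kg.
Every other selection either busts 286 kg or exceeds an availability limit or fails to beat 3082.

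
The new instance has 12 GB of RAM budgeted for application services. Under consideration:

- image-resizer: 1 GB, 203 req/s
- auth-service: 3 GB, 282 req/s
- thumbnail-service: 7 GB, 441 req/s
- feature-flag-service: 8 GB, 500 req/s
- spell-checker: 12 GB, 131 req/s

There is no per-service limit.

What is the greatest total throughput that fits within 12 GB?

By throughput per GB: image-resizer 203.00, auth-service 94.00, thumbnail-service 63.00, feature-flag-service 62.50 lead.
12×image-resizer uses 12 of the 12 GB and totals 2436.
That's the maximum — no swap from here does better than 2436.

2436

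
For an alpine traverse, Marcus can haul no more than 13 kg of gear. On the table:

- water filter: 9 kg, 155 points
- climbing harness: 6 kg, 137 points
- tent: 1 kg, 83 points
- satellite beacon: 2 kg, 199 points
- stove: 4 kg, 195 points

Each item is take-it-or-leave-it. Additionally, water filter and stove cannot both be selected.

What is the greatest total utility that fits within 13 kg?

614

Density check — satellite beacon 99.50, tent 83.00, stove 48.75, climbing harness 22.83 are the best per kg.
Taking climbing harness + tent + satellite beacon + stove: 13 kg used, 614 in utility.
Next best is climbing harness + satellite beacon + stove at 531 (12 kg) — short by 83.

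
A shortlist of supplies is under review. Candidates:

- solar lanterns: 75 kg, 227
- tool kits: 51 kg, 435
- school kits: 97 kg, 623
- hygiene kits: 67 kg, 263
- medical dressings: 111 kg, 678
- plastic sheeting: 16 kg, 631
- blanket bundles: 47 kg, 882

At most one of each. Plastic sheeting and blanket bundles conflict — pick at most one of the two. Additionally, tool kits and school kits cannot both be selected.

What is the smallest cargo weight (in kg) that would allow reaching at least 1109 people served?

98

Need the lightest bundle worth ≥ 1109.
tool kits + blanket bundles: 1317 people served at 98 kg.
No combination under 98 kg hits 1109.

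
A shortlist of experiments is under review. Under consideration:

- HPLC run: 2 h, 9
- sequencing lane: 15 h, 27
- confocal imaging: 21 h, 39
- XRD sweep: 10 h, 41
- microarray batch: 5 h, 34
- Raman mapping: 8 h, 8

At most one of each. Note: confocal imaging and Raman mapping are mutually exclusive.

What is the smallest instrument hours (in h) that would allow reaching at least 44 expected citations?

12

Minimise h subject to total expected citations ≥ 44.
HPLC run + XRD sweep: 50 expected citations at 12 h.
Any bundle with less than 12 h falls short of 44.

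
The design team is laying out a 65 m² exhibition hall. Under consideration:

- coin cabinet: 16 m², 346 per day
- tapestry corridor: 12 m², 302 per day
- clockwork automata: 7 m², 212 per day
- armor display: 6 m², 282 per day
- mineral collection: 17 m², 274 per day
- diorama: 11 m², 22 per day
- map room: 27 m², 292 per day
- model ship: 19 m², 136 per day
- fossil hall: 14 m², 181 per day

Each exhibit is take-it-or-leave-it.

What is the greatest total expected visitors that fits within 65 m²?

1416

Taking coin cabinet + tapestry corridor + clockwork automata + armor display + mineral collection: 58 m² used, 1416 in expected visitors.
Runner-up coin cabinet + tapestry corridor + armor display + mineral collection + fossil hall tops out at 1385.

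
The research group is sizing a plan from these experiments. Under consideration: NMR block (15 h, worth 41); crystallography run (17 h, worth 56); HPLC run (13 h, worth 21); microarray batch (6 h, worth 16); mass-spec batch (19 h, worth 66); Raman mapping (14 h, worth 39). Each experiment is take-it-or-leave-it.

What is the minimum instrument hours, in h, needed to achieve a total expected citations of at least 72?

Need the lightest bundle worth ≥ 72.
crystallography run + microarray batch: 72 expected citations at 23 h.
No combination under 23 h hits 72.

23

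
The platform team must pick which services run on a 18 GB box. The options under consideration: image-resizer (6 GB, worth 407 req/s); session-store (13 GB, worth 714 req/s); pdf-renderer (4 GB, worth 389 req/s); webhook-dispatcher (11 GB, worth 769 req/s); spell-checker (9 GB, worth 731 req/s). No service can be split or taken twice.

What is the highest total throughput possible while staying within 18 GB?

1176

Filling by ratio: pdf-renderer + spell-checker for 1120, with 5 GB left unused.
Dropping pdf-renderer and spell-checker frees 13 GB; slotting in image-resizer + webhook-dispatcher (17 GB) lifts the total to 1176 at 17 GB.
Nothing else within 18 GB beats 1176.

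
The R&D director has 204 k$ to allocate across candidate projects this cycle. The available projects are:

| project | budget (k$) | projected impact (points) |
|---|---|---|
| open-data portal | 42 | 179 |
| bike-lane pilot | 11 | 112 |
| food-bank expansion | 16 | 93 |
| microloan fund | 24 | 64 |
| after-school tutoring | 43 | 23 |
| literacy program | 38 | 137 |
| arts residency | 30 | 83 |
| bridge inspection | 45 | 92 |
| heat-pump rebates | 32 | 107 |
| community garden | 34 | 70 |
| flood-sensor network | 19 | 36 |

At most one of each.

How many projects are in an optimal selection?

7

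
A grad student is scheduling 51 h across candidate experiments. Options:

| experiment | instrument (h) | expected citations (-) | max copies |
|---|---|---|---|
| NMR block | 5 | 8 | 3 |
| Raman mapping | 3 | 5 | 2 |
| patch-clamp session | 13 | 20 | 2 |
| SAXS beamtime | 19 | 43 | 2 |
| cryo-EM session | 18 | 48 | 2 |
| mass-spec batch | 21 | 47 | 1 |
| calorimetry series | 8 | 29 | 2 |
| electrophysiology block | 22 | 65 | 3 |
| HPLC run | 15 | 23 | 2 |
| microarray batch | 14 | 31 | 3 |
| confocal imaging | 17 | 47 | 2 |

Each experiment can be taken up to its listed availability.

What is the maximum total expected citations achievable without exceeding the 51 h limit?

153

Density check — calorimetry series 3.62, electrophysiology block 2.95, confocal imaging 2.76, cryo-EM session 2.67 are the best per h.
Filling by ratio: NMR block + 2×Raman mapping + 2×calorimetry series + electrophysiology block for 141, with 2 h left unused.
Reworking the packing: cryo-EM session + 2×calorimetry series + confocal imaging uses 51 h and improves the total to 153.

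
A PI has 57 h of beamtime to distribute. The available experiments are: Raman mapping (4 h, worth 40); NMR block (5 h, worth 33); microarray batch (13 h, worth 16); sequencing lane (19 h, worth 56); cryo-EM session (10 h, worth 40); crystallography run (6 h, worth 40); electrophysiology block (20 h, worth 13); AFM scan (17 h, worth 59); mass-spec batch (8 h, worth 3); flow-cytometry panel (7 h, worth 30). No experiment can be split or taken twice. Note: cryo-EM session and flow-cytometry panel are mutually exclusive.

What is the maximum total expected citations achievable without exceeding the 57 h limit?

235

Raman mapping + sequencing lane + cryo-EM session + crystallography run + AFM scan uses 56 of the 57 h and totals 235.
Runner-up Raman mapping + NMR block + sequencing lane + cryo-EM session + AFM scan tops out at 228.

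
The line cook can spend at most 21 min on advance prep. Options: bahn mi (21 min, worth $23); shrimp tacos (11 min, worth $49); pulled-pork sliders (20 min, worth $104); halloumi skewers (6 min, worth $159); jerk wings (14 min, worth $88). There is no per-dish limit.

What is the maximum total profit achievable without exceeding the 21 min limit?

477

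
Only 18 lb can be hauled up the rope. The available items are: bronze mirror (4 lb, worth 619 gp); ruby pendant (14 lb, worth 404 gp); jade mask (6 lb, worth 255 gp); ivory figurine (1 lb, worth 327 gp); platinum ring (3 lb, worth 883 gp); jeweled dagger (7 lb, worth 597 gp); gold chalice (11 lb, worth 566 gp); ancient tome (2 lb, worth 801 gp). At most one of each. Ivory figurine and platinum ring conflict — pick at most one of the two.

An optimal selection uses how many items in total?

4

The maximum value within 18 lb is 2900.
bronze mirror + platinum ring + jeweled dagger + ancient tome hits 2900 at 16 lb.
Every optimal selection uses 4 items.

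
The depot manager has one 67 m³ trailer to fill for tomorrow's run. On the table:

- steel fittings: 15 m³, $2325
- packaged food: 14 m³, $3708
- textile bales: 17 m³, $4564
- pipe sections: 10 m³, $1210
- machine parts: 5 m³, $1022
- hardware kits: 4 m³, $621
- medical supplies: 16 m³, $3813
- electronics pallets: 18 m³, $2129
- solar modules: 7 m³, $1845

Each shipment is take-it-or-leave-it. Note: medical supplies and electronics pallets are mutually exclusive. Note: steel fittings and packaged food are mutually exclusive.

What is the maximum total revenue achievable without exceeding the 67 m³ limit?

Best packing: packaged food + textile bales + machine parts + hardware kits + medical supplies + solar modules — 63 m³, 15573 total.
Nothing else feasible within 67 m³ beats 15573.

15573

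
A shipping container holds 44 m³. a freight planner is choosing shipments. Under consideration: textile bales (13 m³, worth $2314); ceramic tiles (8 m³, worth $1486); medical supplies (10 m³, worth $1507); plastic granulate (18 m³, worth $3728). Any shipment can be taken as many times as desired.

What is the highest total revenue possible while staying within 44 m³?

8942

Density check — plastic granulate 207.11, ceramic tiles 185.75, textile bales 178.00 are the best per m³.
The ratio ordering already packs tightly: ceramic tiles + 2×plastic granulate, 44 m³, 8942.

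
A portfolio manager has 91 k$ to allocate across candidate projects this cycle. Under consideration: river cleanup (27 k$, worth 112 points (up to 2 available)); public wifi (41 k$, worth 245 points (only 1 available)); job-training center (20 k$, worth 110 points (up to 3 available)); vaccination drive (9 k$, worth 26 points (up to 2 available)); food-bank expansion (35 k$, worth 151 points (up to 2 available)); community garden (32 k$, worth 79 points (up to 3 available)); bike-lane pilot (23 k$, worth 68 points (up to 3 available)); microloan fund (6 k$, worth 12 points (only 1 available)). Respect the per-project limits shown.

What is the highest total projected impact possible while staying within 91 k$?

491

The ratio ordering already packs tightly: public wifi + 2×job-training center + vaccination drive, 90 k$, 491.
Every other selection either busts 91 k$ or exceeds an availability limit or fails to beat 491.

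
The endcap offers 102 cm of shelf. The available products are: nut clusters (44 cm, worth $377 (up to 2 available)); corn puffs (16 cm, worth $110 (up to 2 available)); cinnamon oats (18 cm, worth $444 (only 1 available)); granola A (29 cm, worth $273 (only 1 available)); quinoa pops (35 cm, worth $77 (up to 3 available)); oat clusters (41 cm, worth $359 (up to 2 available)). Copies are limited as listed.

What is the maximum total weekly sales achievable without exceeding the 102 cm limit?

1162

A density-first pass picks cinnamon oats + granola A + oat clusters — 1076 at 88 cm.
Replace granola A with oat clusters: the trade gains 86 net, giving 1162 at 100 cm.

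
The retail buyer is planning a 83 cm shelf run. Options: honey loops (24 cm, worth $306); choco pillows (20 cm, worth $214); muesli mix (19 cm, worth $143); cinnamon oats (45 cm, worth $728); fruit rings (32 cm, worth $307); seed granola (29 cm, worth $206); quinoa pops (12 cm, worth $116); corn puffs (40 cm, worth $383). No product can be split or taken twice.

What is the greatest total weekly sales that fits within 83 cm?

1150

Density check — cinnamon oats 16.18, honey loops 12.75, choco pillows 10.70, quinoa pops 9.67 are the best per cm.
The ratio ordering already packs tightly: honey loops + cinnamon oats + quinoa pops, 81 cm, 1150.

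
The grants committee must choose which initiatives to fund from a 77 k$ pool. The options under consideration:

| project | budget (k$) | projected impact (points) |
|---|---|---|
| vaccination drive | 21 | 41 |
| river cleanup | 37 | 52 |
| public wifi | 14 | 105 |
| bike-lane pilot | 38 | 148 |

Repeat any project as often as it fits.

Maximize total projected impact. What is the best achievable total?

Best packing: 5×public wifi — 70 k$, 525 total.

525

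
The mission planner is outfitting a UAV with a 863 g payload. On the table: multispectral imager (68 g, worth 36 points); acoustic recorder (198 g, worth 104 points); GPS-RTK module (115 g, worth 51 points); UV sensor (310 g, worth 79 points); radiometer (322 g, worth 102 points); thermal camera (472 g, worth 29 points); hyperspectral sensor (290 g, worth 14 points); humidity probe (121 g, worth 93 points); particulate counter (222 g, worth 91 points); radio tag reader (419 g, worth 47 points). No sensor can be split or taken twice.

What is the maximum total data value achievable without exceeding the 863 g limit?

390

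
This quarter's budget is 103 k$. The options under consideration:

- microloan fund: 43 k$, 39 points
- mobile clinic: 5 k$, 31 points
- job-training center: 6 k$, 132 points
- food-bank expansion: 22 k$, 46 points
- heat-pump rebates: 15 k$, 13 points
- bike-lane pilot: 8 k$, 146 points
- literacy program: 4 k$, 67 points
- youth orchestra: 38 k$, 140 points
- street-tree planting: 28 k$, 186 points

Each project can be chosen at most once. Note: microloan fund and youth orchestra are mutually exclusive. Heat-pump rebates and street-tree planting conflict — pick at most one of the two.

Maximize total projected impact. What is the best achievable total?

702

By projected impact per k$: job-training center 22.00, bike-lane pilot 18.25, literacy program 16.75 lead.
Mobile clinic + job-training center + bike-lane pilot + literacy program + youth orchestra + street-tree planting uses 89 of the 103 k$ and totals 702.
Nothing else feasible within 103 k$ beats 702.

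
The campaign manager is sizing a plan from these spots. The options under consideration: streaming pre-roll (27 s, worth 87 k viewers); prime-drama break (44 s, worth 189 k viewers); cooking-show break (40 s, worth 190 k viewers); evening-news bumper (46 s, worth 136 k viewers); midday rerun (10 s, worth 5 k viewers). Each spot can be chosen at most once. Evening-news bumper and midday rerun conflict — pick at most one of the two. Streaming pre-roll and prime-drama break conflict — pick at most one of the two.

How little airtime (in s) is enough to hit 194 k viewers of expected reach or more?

50

Look for the lowest-airtime combination reaching 194.
cooking-show break + midday rerun: 195 expected reach at 50 s.
Any bundle with less than 50 s falls short of 194.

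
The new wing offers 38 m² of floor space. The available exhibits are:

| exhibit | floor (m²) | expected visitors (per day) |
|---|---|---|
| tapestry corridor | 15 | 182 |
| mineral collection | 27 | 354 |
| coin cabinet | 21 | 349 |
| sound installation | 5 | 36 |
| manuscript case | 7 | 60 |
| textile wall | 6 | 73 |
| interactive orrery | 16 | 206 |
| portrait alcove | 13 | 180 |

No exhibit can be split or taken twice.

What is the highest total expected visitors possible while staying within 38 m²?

Taking the top-ratio exhibits first gives coin cabinet + portrait alcove for 529 (34 m²).
Dropping portrait alcove frees 13 m²; slotting in interactive orrery (16 m²) lifts the total to 555 at 37 m².

555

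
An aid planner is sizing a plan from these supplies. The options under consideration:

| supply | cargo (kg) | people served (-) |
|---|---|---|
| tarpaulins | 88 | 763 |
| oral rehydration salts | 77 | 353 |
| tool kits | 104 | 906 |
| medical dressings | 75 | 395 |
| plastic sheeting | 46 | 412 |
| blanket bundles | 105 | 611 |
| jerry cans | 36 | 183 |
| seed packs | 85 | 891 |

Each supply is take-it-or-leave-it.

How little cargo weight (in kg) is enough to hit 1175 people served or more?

Look for the lowest-cargo combination reaching 1175.
plastic sheeting + seed packs reaches 1303 using 131 kg.
Below 131 kg the best achievable stays under 1175.

131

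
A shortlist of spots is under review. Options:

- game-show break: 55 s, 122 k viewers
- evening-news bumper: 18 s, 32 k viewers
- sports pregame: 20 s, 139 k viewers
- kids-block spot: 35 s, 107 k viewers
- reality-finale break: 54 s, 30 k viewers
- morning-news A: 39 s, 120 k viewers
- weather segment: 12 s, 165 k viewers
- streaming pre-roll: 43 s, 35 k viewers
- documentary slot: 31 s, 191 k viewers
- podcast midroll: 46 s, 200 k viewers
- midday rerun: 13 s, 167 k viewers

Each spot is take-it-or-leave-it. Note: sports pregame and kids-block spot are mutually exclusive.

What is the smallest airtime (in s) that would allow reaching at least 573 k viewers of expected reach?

76

Need the lightest bundle worth ≥ 573.
sports pregame + weather segment + documentary slot + midday rerun: 662 expected reach at 76 s.
Any bundle with less than 76 s falls short of 573.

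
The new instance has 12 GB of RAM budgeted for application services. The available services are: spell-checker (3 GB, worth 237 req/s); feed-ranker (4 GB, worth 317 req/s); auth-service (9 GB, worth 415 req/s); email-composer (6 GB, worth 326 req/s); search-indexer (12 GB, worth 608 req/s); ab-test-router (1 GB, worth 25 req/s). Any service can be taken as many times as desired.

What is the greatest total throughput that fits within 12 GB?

951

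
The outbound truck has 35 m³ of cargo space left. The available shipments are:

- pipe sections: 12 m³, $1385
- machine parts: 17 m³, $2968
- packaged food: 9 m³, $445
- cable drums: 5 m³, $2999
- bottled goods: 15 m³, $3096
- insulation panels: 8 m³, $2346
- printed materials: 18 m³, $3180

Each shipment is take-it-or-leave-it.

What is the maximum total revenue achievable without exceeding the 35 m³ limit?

8525

Density check — cable drums 599.80, insulation panels 293.25, bottled goods 206.40 are the best per m³.
Greedy by ratio would take cable drums + bottled goods + insulation panels: 28 m³ used, total 8441.
Dropping bottled goods frees 15 m³; slotting in printed materials (18 m³) lifts the total to 8525 at 31 m³.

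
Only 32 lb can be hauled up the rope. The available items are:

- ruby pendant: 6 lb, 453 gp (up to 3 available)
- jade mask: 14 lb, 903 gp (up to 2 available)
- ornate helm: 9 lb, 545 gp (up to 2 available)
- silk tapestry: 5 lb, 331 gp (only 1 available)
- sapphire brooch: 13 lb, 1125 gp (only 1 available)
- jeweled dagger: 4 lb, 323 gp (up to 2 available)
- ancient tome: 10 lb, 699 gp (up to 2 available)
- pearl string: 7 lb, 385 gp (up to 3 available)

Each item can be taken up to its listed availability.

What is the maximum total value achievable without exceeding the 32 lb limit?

2555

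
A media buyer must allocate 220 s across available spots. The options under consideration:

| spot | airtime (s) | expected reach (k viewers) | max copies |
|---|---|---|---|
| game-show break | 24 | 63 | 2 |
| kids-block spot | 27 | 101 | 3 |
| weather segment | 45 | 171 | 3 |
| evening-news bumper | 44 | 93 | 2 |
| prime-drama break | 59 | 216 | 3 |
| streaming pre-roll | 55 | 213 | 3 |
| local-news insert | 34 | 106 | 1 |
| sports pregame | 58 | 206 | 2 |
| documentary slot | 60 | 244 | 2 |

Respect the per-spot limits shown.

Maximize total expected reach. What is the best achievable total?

The ratio ordering already packs tightly: weather segment + streaming pre-roll + 2×documentary slot, 220 s, 872.
That's the maximum — no swap from here does better than 872.

872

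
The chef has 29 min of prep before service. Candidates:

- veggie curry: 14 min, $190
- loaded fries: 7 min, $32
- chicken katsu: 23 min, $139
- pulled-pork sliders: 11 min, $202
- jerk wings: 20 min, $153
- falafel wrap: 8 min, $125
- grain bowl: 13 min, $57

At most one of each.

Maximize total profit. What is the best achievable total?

Taking the top-ratio dishes first gives loaded fries + pulled-pork sliders + falafel wrap for 359 (26 min).
Replace loaded fries and falafel wrap with veggie curry: the trade gains 33 net, giving 392 at 25 min.

392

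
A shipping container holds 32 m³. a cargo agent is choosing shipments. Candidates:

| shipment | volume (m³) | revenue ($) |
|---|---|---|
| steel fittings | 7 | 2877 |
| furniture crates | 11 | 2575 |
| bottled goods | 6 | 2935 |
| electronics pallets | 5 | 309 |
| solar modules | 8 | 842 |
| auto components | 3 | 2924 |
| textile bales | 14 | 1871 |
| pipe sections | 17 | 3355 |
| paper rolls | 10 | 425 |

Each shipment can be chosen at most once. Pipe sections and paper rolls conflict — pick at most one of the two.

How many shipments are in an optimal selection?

Optimal total is 11620.
For example steel fittings + furniture crates + bottled goods + electronics pallets + auto components achieves it, using 32 m³.
Every optimal selection uses 5 shipments.

5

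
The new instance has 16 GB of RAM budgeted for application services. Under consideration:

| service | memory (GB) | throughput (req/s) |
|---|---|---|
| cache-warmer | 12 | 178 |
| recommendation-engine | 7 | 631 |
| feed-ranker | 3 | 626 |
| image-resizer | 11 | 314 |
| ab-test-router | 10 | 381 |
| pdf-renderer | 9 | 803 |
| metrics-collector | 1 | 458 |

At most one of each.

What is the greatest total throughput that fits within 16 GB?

1887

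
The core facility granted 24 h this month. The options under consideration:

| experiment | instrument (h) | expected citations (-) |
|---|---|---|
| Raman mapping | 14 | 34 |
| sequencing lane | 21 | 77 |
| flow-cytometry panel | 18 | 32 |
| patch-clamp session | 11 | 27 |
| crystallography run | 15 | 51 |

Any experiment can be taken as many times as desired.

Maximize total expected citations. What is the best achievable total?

77

The ratio ordering already packs tightly: sequencing lane, 21 h, 77.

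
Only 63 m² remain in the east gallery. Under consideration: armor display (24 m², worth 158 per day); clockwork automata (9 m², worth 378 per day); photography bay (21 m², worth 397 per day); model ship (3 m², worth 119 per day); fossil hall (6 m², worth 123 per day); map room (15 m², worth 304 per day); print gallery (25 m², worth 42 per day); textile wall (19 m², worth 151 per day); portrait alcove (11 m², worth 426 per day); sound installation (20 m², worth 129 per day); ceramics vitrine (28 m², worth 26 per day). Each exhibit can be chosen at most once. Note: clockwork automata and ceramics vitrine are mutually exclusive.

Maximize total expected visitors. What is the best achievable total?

A density-first pass picks clockwork automata + model ship + fossil hall + map room + textile wall + portrait alcove — 1501 at 63 m².
Dropping model ship and textile wall frees 22 m²; slotting in photography bay (21 m²) lifts the total to 1628 at 62 m².
Runner-up clockwork automata + photography bay + model ship + map room + portrait alcove tops out at 1624.

1628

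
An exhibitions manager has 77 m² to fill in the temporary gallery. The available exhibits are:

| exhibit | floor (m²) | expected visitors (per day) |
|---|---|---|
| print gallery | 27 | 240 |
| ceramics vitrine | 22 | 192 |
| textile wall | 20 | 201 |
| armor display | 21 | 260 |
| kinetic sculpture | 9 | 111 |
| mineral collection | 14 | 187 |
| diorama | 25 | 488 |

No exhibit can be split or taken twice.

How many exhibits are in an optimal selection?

4

Best achievable expected visitors is 1060.
textile wall + armor display + kinetic sculpture + diorama hits 1060 at 75 m².
Every optimal selection uses 4 exhibits.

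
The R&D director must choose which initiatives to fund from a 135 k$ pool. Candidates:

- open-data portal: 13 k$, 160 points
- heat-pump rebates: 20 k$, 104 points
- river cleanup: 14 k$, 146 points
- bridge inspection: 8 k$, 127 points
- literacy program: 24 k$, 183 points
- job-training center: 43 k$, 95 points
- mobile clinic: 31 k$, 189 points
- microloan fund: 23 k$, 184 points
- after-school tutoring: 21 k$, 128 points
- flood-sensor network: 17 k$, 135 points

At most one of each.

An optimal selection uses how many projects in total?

7

Optimal total is 1124.
For example open-data portal + river cleanup + bridge inspection + literacy program + mobile clinic + microloan fund + flood-sensor network achieves it, using 130 k$.
Every optimal selection uses 7 projects.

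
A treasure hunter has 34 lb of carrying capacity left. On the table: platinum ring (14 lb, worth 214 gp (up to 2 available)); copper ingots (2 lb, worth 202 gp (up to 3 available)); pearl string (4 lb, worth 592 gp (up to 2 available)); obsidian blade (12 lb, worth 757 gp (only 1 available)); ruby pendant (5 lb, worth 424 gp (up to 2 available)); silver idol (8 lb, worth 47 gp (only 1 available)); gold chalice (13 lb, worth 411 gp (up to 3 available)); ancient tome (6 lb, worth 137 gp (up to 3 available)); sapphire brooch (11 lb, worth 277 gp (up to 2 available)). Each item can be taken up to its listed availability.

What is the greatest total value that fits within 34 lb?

Ranking by ratio (value/lb): pearl string 148.00, copper ingots 101.00, ruby pendant 84.80, obsidian blade 63.08.
The ratio heuristic lands on 3×copper ingots + 2×pearl string + 2×ruby pendant + ancient tome (2775) but leaves 4 lb idle.
The 8 lb tied up in copper ingots and ancient tome is better spent on obsidian blade — total rises to 3193 (34 lb).
No other feasible combination exceeds 3193.

3193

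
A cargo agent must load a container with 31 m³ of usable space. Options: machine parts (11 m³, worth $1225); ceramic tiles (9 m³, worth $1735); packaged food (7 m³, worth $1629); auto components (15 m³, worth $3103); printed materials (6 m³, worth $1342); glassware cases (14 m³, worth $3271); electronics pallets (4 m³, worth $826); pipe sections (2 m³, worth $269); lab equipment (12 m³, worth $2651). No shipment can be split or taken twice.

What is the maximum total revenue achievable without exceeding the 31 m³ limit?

7068

Packaged food + printed materials + glassware cases + electronics pallets uses 31 of the 31 m³ and totals 7068.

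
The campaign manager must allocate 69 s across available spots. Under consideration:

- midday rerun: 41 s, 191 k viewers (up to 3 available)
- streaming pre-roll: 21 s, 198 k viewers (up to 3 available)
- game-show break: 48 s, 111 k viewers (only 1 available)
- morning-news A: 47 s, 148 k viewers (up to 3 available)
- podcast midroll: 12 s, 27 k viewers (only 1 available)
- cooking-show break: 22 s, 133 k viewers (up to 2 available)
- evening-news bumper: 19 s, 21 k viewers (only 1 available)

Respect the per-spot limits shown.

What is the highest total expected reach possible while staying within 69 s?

594

Taking 3×streaming pre-roll: 63 s used, 594 in expected reach.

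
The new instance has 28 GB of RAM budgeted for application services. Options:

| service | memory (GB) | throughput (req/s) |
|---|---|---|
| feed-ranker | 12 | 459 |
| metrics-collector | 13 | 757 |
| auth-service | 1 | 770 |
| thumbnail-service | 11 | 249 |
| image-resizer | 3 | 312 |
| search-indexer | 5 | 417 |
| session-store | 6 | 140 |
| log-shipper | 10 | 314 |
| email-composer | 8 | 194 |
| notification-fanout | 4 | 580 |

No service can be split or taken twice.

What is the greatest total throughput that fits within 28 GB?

2836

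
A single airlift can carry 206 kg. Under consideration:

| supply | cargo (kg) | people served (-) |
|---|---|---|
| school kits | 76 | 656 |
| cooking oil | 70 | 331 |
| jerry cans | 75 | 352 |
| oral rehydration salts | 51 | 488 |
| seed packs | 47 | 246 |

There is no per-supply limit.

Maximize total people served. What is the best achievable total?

Density check — oral rehydration salts 9.57, school kits 8.63, seed packs 5.23, cooking oil 4.73 are the best per kg.
The ratio ordering already packs tightly: 4×oral rehydration salts, 204 kg, 1952.
The spare 2 kg is too small for any remaining supply, and no exchange beats 1952.

1952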